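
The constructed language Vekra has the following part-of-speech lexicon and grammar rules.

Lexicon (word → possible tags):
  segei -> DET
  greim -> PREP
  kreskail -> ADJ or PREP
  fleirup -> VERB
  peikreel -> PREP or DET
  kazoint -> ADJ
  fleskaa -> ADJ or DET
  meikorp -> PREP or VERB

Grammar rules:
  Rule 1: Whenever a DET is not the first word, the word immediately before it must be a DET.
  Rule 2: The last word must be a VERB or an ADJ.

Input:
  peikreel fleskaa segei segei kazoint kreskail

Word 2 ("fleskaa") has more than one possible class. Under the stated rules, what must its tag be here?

Candidates per position — 1:peikreel {PREP,DET}; 2:fleskaa {ADJ,DET}; 3:segei {DET}; 4:segei {DET}; 5:kazoint {ADJ}; 6:kreskail {ADJ,PREP}.
Word 1 cannot be PREP — rule 1 would then fail for every completion. It is DET.
Word 2 cannot be ADJ — rule 1 would then fail for every completion. It is DET.
Word 6 cannot be PREP — rule 2 would then fail for every completion. It is ADJ.
That leaves exactly one tagging: DET DET DET DET ADJ ADJ.
Checking: rule 1 ✓; rule 2 ✓.

DET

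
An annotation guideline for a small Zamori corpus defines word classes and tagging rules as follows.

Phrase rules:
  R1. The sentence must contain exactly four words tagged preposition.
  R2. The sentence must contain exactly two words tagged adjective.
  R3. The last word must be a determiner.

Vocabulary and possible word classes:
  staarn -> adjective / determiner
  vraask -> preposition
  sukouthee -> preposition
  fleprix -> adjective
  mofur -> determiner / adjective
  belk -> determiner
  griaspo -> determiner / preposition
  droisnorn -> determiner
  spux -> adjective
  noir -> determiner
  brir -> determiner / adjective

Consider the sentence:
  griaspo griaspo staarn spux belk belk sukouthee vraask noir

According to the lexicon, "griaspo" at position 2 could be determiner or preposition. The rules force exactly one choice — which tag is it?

preposition

Candidates per position — 1:griaspo {determiner,preposition}; 2:griaspo {determiner,preposition}; 3:staarn {adjective,determiner}; 4:spux {adjective}; 5:belk {determiner}; 6:belk {determiner}; 7:sukouthee {preposition}; 8:vraask {preposition}; 9:noir {determiner}.
At position 1, choosing determiner makes rule 1 impossible to satisfy; hence preposition.
At position 2, choosing determiner makes rule 1 impossible to satisfy; hence preposition.
At position 3, choosing determiner makes rule 2 impossible to satisfy; hence adjective.
The unique satisfying tagging is: preposition preposition adjective adjective determiner determiner preposition preposition determiner.
Verifying each rule — rule 1 satisfied; rule 2 satisfied; rule 3 satisfied.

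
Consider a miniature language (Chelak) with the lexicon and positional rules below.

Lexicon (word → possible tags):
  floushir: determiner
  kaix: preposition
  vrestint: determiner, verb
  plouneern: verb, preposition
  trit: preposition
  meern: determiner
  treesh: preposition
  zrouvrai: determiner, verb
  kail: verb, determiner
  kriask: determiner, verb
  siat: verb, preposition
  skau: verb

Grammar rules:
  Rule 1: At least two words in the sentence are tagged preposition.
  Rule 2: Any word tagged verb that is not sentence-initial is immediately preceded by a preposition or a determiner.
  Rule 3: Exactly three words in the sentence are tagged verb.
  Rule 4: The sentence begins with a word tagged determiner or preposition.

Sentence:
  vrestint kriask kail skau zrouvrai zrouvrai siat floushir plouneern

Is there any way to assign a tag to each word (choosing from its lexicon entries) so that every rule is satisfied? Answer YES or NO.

YES

Candidates per position — 1:vrestint {determiner,verb}; 2:kriask {determiner,verb}; 3:kail {verb,determiner}; 4:skau {verb}; 5:zrouvrai {determiner,verb}; 6:zrouvrai {determiner,verb}; 7:siat {verb,preposition}; 8:floushir {determiner}; 9:plouneern {verb,preposition}.
One satisfying assignment: determiner verb determiner verb determiner verb preposition determiner preposition.
Check: rule 1 ok; rule 2 ok; rule 3 ok; rule 4 ok.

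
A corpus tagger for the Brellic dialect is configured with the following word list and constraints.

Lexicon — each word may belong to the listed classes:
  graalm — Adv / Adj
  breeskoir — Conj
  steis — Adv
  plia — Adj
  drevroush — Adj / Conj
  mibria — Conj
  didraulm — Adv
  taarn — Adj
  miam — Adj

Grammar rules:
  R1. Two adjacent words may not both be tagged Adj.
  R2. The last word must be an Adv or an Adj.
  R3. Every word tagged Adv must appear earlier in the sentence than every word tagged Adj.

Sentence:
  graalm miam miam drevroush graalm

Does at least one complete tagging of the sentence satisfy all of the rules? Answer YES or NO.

Candidates per position — 1:graalm {Adv,Adj}; 2:miam {Adj}; 3:miam {Adj}; 4:drevroush {Adj,Conj}; 5:graalm {Adv,Adj}.
Rule 1 cannot be satisfied by any choice of tags from the lexicon.
So there is no consistent tagging.

NO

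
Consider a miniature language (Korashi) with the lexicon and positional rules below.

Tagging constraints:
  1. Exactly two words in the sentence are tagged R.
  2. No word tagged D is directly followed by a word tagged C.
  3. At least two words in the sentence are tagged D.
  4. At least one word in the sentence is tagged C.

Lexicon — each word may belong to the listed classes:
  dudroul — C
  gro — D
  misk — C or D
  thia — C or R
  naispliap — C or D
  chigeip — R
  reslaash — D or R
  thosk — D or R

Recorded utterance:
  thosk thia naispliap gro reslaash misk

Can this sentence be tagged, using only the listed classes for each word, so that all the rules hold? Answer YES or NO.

YES

Candidates per position — 1:thosk {D,R}; 2:thia {C,R}; 3:naispliap {C,D}; 4:gro {D}; 5:reslaash {D,R}; 6:misk {C,D}.
One satisfying assignment: R C C D R D.
Rule-by-rule: rule 1 satisfied; rule 2 satisfied; rule 3 satisfied; rule 4 satisfied.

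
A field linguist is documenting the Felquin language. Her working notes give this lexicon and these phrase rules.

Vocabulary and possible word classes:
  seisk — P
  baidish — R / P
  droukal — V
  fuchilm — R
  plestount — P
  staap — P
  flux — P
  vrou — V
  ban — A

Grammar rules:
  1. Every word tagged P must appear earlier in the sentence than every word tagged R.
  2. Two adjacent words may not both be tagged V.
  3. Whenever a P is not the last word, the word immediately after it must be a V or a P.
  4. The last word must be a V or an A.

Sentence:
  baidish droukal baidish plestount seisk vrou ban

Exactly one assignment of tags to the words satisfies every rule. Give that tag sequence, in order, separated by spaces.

P V P P P V A

Candidates per position — 1:baidish {R,P}; 2:droukal {V}; 3:baidish {R,P}; 4:plestount {P}; 5:seisk {P}; 6:vrou {V}; 7:ban {A}.
Position 1: R is ruled out by rule 1; that leaves P.
Position 3: R is ruled out by rule 1; that leaves P.
That leaves exactly one tagging: P V P P P V A.
Checking: rule 1 ok; rule 2 ok; rule 3 ok; rule 4 ok.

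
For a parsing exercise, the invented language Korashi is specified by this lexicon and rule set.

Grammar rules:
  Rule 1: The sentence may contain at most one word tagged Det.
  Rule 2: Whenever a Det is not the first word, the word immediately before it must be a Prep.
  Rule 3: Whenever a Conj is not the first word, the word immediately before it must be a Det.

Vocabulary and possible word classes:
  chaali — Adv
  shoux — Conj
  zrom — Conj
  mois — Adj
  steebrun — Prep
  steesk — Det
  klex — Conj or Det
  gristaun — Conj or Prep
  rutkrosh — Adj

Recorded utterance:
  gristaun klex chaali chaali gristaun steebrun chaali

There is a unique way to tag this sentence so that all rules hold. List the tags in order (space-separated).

Prep Det Adv Adv Prep Prep Adv

Candidates per position — 1:gristaun {Conj,Prep}; 2:klex {Conj,Det}; 3:chaali {Adv}; 4:chaali {Adv}; 5:gristaun {Conj,Prep}; 6:steebrun {Prep}; 7:chaali {Adv}.
Position 2: Conj is ruled out by rule 3; that leaves Det.
Position 5: Conj is ruled out by rule 3; that leaves Prep.
Position 1: Conj is ruled out by rule 2; that leaves Prep.
That leaves exactly one tagging: Prep Det Adv Adv Prep Prep Adv.
Verifying each rule — rule 1 ok; rule 2 ok; rule 3 ok.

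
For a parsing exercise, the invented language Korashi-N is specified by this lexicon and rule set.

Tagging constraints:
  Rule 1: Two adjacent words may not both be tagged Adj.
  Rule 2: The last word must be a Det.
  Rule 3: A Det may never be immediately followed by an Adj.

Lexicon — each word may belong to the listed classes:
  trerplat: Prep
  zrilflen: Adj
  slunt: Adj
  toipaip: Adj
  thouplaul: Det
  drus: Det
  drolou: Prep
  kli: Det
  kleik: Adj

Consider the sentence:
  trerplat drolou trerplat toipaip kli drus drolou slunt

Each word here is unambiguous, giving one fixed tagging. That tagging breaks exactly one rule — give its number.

2

Fixed tagging: Prep Prep Prep Adj Det Det Prep Adj.
Applying the rules: R1 ✓, R2 ✗, R3 ✓.
Only rule 2 fails.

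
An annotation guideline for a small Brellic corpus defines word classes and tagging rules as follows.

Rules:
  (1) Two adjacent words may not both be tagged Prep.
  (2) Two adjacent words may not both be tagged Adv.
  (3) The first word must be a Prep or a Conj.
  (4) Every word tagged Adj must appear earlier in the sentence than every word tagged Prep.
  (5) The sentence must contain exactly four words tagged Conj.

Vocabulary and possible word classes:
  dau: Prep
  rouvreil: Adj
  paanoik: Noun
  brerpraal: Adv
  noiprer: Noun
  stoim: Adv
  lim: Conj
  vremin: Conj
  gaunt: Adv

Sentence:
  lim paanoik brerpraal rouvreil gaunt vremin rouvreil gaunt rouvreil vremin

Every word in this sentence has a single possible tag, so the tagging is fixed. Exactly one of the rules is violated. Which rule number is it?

5

Fixed tagging: Conj Noun Adv Adj Adv Conj Adj Adv Adj Conj.
Rule check: R1 pass, R2 pass, R3 pass, R4 pass, R5 fail.
Only rule 5 fails.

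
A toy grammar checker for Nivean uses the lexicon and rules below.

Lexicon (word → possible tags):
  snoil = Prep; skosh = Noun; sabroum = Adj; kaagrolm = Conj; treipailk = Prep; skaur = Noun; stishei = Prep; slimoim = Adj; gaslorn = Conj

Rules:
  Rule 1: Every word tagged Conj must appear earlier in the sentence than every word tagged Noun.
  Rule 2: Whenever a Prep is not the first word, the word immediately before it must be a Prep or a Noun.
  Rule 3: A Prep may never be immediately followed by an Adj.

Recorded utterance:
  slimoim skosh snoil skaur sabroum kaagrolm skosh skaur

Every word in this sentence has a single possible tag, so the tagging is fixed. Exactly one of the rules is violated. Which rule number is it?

Fixed tagging: Adj Noun Prep Noun Adj Conj Noun Noun.
Rule check: R1 fails, R2 ok, R3 ok.
Only rule 1 fails.

1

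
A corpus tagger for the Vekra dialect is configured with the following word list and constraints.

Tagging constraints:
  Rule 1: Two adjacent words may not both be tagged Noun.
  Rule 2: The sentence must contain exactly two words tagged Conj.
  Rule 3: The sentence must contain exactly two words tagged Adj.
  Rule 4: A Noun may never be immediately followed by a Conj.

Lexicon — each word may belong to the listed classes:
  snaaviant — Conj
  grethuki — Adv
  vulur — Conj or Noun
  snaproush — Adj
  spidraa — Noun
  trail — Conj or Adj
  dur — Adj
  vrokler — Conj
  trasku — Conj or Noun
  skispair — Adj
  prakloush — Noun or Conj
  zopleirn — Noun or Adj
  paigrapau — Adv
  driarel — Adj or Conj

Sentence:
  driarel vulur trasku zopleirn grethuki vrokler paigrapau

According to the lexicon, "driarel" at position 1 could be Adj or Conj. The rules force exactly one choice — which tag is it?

Adj

Candidates per position — 1:driarel {Adj,Conj}; 2:vulur {Conj,Noun}; 3:trasku {Conj,Noun}; 4:zopleirn {Noun,Adj}; 5:grethuki {Adv}; 6:vrokler {Conj}; 7:paigrapau {Adv}.
At position 1, choosing Conj makes rule 3 impossible to satisfy; hence Adj.
At position 4, choosing Noun makes rule 3 impossible to satisfy; hence Adj.
The remaining ambiguous positions (2, 3) are resolved jointly — only one combination satisfies every rule.
So the tagging must be: Adj Conj Noun Adj Adv Conj Adv.
Check: rule 1 satisfied; rule 2 satisfied; rule 3 satisfied; rule 4 satisfied.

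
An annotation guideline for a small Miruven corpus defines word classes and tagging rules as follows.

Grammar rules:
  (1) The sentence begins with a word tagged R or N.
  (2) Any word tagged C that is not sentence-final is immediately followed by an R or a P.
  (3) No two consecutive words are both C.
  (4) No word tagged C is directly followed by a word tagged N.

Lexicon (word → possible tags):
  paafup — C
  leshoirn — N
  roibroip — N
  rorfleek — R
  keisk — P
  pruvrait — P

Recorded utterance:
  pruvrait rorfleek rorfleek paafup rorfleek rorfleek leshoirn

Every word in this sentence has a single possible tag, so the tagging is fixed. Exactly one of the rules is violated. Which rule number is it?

Fixed tagging: P R R C R R N.
Applying the rules: R1 fail, R2 pass, R3 pass, R4 pass.
Only rule 1 fails.

1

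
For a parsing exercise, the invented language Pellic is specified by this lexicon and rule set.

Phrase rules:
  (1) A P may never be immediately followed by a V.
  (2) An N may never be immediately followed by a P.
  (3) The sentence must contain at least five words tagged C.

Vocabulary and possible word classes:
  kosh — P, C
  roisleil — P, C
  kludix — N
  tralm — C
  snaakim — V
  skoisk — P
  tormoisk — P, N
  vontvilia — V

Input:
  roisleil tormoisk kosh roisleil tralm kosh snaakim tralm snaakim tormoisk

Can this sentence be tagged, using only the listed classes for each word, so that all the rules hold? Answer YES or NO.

Candidates per position — 1:roisleil {P,C}; 2:tormoisk {P,N}; 3:kosh {P,C}; 4:roisleil {P,C}; 5:tralm {C}; 6:kosh {P,C}; 7:snaakim {V}; 8:tralm {C}; 9:snaakim {V}; 10:tormoisk {P,N}.
One satisfying assignment: P N C C C C V C V N.
Verifying each rule — rule 1 satisfied; rule 2 satisfied; rule 3 satisfied.

YES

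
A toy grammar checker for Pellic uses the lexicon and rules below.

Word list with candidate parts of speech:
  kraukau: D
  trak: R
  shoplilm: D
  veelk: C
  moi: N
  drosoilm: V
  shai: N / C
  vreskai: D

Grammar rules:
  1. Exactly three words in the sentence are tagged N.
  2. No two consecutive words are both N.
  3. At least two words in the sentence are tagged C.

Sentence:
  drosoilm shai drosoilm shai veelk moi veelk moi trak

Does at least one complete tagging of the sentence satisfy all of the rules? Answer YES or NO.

YES

Candidates per position — 1:drosoilm {V}; 2:shai {N,C}; 3:drosoilm {V}; 4:shai {N,C}; 5:veelk {C}; 6:moi {N}; 7:veelk {C}; 8:moi {N}; 9:trak {R}.
One satisfying assignment: V C V N C N C N R.
Check: rule 1 ok; rule 2 ok; rule 3 ok.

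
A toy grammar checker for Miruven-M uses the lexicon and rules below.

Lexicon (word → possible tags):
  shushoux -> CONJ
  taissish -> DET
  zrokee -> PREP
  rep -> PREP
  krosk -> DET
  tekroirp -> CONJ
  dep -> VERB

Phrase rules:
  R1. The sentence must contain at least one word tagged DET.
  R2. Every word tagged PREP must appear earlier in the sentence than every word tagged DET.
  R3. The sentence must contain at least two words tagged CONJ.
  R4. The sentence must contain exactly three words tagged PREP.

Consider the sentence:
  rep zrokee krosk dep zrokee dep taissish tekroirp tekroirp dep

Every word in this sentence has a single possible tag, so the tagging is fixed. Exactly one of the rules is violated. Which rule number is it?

2

Fixed tagging: PREP PREP DET VERB PREP VERB DET CONJ CONJ VERB.
Checking each rule: R1 ✓, R2 ✗, R3 ✓, R4 ✓.
Only rule 2 fails.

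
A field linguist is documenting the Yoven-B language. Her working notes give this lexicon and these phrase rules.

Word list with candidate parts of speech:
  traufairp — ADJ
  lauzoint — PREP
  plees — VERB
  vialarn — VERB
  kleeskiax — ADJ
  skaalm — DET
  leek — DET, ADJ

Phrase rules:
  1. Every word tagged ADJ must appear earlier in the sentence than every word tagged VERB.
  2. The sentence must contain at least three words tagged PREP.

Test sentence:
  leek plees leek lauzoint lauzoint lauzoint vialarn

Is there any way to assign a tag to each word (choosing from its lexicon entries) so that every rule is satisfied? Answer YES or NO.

YES

Candidates per position — 1:leek {DET,ADJ}; 2:plees {VERB}; 3:leek {DET,ADJ}; 4:lauzoint {PREP}; 5:lauzoint {PREP}; 6:lauzoint {PREP}; 7:vialarn {VERB}.
One satisfying assignment: DET VERB DET PREP PREP PREP VERB.
Check: rule 1 ok; rule 2 ok.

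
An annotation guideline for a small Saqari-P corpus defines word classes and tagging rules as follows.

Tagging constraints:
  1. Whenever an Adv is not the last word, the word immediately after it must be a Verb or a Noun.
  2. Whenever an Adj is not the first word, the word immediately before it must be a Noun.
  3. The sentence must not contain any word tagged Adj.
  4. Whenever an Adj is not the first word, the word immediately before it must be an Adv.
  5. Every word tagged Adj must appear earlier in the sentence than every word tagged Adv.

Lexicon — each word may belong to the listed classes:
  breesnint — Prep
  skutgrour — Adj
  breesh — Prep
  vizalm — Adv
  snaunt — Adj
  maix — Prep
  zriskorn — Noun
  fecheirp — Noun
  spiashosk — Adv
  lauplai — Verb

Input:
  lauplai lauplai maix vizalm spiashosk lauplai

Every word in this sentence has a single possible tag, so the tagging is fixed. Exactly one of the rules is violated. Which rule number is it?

Fixed tagging: Verb Verb Prep Adv Adv Verb.
Checking each rule: R1 fails, R2 ok, R3 ok, R4 ok, R5 ok.
Only rule 1 fails.

1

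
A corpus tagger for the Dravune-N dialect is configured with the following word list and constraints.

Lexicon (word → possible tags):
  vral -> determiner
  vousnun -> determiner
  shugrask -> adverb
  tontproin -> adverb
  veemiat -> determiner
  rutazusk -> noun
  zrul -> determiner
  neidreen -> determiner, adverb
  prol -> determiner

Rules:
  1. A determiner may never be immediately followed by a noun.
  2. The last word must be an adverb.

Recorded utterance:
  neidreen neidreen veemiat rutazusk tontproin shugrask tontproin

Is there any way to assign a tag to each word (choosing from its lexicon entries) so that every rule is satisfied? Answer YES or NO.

Candidates per position — 1:neidreen {determiner,adverb}; 2:neidreen {determiner,adverb}; 3:veemiat {determiner}; 4:rutazusk {noun}; 5:tontproin {adverb}; 6:shugrask {adverb}; 7:tontproin {adverb}.
Rule 1 cannot be satisfied by any choice of tags from the lexicon.
So there is no consistent tagging.

NO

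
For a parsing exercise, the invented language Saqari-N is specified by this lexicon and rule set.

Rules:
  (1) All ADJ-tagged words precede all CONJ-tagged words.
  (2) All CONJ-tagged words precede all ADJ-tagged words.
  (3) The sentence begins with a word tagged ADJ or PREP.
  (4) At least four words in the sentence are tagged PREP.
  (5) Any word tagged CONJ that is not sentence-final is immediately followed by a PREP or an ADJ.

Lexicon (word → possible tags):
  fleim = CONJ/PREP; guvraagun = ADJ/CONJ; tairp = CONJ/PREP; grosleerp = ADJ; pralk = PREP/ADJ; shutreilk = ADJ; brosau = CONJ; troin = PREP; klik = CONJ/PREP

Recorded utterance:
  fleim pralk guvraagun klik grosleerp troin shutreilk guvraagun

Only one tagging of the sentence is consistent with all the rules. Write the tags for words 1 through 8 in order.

Candidates per position — 1:fleim {CONJ,PREP}; 2:pralk {PREP,ADJ}; 3:guvraagun {ADJ,CONJ}; 4:klik {CONJ,PREP}; 5:grosleerp {ADJ}; 6:troin {PREP}; 7:shutreilk {ADJ}; 8:guvraagun {ADJ,CONJ}.
Position 1: tagging it CONJ would leave rule 1 unsatisfiable, so it must be PREP.
Position 2: tagging it ADJ would leave rule 4 unsatisfiable, so it must be PREP.
Position 3: tagging it CONJ would leave rule 1 unsatisfiable, so it must be ADJ.
Position 4: tagging it CONJ would leave rule 1 unsatisfiable, so it must be PREP.
Position 8: tagging it CONJ would leave rule 2 unsatisfiable, so it must be ADJ.
The only consistent sequence is: PREP PREP ADJ PREP ADJ PREP ADJ ADJ.
Rule-by-rule: rule 1 ok; rule 2 ok; rule 3 ok; rule 4 ok; rule 5 ok.

PREP PREP ADJ PREP ADJ PREP ADJ ADJ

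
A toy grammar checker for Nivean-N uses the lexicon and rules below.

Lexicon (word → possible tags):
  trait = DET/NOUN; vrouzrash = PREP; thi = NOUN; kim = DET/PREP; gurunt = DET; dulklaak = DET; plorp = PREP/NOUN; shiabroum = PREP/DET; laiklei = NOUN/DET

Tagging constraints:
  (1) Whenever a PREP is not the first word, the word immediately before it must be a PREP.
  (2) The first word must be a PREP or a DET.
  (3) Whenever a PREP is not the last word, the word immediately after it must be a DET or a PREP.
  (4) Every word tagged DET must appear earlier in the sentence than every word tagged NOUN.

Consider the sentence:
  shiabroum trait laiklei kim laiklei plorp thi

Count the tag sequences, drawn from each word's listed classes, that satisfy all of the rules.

4

Candidates per position — 1:shiabroum {PREP,DET}; 2:trait {DET,NOUN}; 3:laiklei {NOUN,DET}; 4:kim {DET,PREP}; 5:laiklei {NOUN,DET}; 6:plorp {PREP,NOUN}; 7:thi {NOUN}.
There are 64 candidate sequences in total.
The sequences that satisfy every rule: PREP DET DET DET NOUN NOUN NOUN; PREP DET DET DET DET NOUN NOUN; DET DET DET DET NOUN NOUN NOUN; DET DET DET DET DET NOUN NOUN.
Count = 4.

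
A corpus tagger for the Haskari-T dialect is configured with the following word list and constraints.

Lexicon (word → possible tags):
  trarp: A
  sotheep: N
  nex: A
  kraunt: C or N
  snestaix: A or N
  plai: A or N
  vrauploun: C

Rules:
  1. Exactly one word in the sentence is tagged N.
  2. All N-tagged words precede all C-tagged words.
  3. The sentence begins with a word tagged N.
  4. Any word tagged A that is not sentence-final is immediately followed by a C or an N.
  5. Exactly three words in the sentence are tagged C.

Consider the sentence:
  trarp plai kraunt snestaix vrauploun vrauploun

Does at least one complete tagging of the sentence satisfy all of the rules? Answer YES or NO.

Candidates per position — 1:trarp {A}; 2:plai {A,N}; 3:kraunt {C,N}; 4:snestaix {A,N}; 5:vrauploun {C}; 6:vrauploun {C}.
Rule 3 cannot be satisfied by any choice of tags from the lexicon.
So there is no consistent tagging.

NO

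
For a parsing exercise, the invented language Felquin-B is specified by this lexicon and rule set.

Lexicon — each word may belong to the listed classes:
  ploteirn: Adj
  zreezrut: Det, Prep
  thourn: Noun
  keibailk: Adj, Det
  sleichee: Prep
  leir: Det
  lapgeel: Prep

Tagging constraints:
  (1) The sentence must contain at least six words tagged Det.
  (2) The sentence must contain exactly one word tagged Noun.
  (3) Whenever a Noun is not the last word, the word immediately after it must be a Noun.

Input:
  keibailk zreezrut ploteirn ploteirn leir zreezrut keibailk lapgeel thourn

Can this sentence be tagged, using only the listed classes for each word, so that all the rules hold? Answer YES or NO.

Candidates per position — 1:keibailk {Adj,Det}; 2:zreezrut {Det,Prep}; 3:ploteirn {Adj}; 4:ploteirn {Adj}; 5:leir {Det}; 6:zreezrut {Det,Prep}; 7:keibailk {Adj,Det}; 8:lapgeel {Prep}; 9:thourn {Noun}.
Rule 1 cannot be satisfied by any choice of tags from the lexicon.
So there is no consistent tagging.

NO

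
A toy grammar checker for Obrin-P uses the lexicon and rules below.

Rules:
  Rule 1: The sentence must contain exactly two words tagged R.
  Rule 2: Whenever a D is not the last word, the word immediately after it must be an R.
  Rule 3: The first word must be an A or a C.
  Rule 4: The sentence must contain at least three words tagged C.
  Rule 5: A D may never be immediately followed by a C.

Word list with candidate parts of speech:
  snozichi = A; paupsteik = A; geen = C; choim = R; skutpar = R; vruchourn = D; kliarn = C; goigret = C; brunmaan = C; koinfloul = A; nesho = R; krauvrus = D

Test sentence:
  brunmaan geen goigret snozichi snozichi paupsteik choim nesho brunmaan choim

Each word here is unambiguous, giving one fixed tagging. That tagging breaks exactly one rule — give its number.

1

Fixed tagging: C C C A A A R R C R.
Rule check: R1 ✗, R2 ✓, R3 ✓, R4 ✓, R5 ✓.
Only rule 1 fails.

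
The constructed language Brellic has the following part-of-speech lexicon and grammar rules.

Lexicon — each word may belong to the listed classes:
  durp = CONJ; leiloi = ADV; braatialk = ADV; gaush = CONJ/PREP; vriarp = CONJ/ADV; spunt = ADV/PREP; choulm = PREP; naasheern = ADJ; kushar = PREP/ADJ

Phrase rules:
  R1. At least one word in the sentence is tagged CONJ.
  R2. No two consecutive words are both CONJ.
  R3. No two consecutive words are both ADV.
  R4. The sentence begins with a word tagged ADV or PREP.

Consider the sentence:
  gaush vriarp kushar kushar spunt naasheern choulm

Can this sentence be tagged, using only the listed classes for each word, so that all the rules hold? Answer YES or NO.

Candidates per position — 1:gaush {CONJ,PREP}; 2:vriarp {CONJ,ADV}; 3:kushar {PREP,ADJ}; 4:kushar {PREP,ADJ}; 5:spunt {ADV,PREP}; 6:naasheern {ADJ}; 7:choulm {PREP}.
One satisfying assignment: PREP CONJ PREP ADJ PREP ADJ PREP.
Rule-by-rule: rule 1 satisfied; rule 2 satisfied; rule 3 satisfied; rule 4 satisfied.

YES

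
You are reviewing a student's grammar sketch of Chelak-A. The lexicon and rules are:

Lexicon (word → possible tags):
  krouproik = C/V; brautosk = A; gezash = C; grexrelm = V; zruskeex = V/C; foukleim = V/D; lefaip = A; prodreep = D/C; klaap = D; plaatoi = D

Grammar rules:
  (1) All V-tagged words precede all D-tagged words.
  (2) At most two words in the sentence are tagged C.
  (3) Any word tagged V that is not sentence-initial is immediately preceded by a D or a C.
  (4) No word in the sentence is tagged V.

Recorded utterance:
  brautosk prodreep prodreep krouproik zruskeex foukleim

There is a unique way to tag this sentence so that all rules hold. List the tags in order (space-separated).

A D D C C D

Candidates per position — 1:brautosk {A}; 2:prodreep {D,C}; 3:prodreep {D,C}; 4:krouproik {C,V}; 5:zruskeex {V,C}; 6:foukleim {V,D}.
Position 4: tagging it V would leave rule 4 unsatisfiable, so it must be C.
Position 5: tagging it V would leave rule 4 unsatisfiable, so it must be C.
Position 6: tagging it V would leave rule 4 unsatisfiable, so it must be D.
Position 2: tagging it C would leave rule 2 unsatisfiable, so it must be D.
Position 3: tagging it C would leave rule 2 unsatisfiable, so it must be D.
So the tagging must be: A D D C C D.
Rule-by-rule: rule 1 holds; rule 2 holds; rule 3 holds; rule 4 holds.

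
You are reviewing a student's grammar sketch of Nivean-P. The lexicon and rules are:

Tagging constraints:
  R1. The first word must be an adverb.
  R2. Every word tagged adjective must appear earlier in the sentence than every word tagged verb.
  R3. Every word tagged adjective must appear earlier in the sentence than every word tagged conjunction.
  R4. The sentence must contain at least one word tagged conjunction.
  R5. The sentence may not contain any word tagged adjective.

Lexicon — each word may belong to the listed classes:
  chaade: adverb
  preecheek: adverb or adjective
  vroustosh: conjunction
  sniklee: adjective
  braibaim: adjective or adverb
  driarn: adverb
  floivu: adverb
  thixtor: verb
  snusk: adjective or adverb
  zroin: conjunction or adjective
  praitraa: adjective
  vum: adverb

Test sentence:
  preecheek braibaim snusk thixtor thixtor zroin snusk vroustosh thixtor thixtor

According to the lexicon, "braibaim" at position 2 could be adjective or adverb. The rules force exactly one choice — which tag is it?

adverb

Candidates per position — 1:preecheek {adverb,adjective}; 2:braibaim {adjective,adverb}; 3:snusk {adjective,adverb}; 4:thixtor {verb}; 5:thixtor {verb}; 6:zroin {conjunction,adjective}; 7:snusk {adjective,adverb}; 8:vroustosh {conjunction}; 9:thixtor {verb}; 10:thixtor {verb}.
Word 1 cannot be adjective — rule 1 would then fail for every completion. It is adverb.
Word 2 cannot be adjective — rule 5 would then fail for every completion. It is adverb.
Word 3 cannot be adjective — rule 5 would then fail for every completion. It is adverb.
Word 6 cannot be adjective — rule 2 would then fail for every completion. It is conjunction.
Word 7 cannot be adjective — rule 2 would then fail for every completion. It is adverb.
The only consistent sequence is: adverb adverb adverb verb verb conjunction adverb conjunction verb verb.
Checking: rule 1 ✓; rule 2 ✓; rule 3 ✓; rule 4 ✓; rule 5 ✓.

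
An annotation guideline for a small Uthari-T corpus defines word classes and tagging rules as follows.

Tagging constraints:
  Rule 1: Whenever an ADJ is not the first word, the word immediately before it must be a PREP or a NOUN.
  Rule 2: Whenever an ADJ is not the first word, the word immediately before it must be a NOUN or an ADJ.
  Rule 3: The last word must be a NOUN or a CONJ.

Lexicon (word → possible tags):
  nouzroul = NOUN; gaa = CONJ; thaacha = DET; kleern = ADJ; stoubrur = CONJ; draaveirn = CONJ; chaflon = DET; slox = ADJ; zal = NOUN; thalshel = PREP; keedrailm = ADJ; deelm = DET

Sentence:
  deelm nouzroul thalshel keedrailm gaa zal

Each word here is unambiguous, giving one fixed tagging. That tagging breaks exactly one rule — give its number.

2

Fixed tagging: DET NOUN PREP ADJ CONJ NOUN.
Rule check: R1 holds, R2 violated, R3 holds.
Only rule 2 fails.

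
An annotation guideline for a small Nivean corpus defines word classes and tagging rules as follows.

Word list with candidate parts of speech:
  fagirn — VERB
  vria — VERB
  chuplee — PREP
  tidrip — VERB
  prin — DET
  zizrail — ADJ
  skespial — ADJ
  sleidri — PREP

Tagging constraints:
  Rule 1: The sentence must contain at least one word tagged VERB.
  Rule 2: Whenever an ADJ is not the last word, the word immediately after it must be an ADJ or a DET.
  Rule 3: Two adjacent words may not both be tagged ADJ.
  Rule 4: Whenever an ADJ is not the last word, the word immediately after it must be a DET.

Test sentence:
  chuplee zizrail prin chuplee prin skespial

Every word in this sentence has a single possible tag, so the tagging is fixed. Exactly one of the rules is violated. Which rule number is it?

Fixed tagging: PREP ADJ DET PREP DET ADJ.
Rule check: R1 ✗, R2 ✓, R3 ✓, R4 ✓.
Only rule 1 fails.

1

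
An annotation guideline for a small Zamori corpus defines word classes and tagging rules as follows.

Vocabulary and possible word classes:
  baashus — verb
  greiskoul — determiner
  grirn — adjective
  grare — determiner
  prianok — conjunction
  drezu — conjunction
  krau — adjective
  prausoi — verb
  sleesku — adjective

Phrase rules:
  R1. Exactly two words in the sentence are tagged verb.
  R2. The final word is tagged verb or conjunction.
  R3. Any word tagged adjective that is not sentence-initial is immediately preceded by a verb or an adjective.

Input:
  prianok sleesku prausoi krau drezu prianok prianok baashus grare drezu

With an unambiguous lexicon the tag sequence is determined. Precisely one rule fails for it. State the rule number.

Fixed tagging: conjunction adjective verb adjective conjunction conjunction conjunction verb determiner conjunction.
Rule check: R1 holds, R2 holds, R3 violated.
Only rule 3 fails.

3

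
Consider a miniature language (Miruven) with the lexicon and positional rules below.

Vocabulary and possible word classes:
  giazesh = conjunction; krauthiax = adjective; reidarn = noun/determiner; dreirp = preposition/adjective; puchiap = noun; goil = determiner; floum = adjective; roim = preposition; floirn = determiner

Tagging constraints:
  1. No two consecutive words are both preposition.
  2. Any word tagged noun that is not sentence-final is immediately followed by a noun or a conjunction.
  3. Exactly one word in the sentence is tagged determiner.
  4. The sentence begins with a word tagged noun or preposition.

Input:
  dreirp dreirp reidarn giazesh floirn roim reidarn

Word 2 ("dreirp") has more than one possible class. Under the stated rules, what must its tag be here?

Candidates per position — 1:dreirp {preposition,adjective}; 2:dreirp {preposition,adjective}; 3:reidarn {noun,determiner}; 4:giazesh {conjunction}; 5:floirn {determiner}; 6:roim {preposition}; 7:reidarn {noun,determiner}.
Position 1: adjective is ruled out by rule 4; that leaves preposition.
Position 2: preposition is ruled out by rule 1; that leaves adjective.
Position 3: determiner is ruled out by rule 3; that leaves noun.
Position 7: determiner is ruled out by rule 3; that leaves noun.
The only consistent sequence is: preposition adjective noun conjunction determiner preposition noun.
Check: rule 1 ok; rule 2 ok; rule 3 ok; rule 4 ok.

adjective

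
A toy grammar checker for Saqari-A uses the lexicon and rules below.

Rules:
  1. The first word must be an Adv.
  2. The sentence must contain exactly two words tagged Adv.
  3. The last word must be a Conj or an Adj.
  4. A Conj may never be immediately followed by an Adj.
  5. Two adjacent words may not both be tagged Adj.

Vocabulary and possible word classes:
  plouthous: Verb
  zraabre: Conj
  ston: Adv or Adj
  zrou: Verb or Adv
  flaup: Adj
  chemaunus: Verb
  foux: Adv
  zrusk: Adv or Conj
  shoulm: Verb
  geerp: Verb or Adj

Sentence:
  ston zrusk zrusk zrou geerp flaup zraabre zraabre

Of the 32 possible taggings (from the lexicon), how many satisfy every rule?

3

Candidates per position — 1:ston {Adv,Adj}; 2:zrusk {Adv,Conj}; 3:zrusk {Adv,Conj}; 4:zrou {Verb,Adv}; 5:geerp {Verb,Adj}; 6:flaup {Adj}; 7:zraabre {Conj}; 8:zraabre {Conj}.
There are 32 candidate sequences in total.
The sequences that satisfy every rule: Adv Adv Conj Verb Verb Adj Conj Conj; Adv Conj Adv Verb Verb Adj Conj Conj; Adv Conj Conj Adv Verb Adj Conj Conj.
Count = 3.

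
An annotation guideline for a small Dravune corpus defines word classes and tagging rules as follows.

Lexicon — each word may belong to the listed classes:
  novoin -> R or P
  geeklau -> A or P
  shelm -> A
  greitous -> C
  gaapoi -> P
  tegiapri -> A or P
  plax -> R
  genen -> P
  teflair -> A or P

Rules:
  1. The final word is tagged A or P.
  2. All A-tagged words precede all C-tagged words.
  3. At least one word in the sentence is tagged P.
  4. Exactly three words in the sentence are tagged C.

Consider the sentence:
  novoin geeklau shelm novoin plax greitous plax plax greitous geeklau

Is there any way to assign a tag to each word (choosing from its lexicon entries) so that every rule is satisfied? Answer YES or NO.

NO

Candidates per position — 1:novoin {R,P}; 2:geeklau {A,P}; 3:shelm {A}; 4:novoin {R,P}; 5:plax {R}; 6:greitous {C}; 7:plax {R}; 8:plax {R}; 9:greitous {C}; 10:geeklau {A,P}.
Rule 4 cannot be satisfied by any choice of tags from the lexicon.
So there is no consistent tagging.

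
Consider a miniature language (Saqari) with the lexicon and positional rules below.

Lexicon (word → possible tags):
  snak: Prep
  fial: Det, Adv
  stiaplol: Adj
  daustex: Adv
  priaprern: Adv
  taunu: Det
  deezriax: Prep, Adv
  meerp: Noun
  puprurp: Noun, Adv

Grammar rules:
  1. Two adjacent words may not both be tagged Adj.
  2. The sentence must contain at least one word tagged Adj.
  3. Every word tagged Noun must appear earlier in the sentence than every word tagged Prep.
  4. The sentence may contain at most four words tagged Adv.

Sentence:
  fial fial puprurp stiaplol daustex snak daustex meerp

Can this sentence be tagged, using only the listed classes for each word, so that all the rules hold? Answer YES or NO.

Candidates per position — 1:fial {Det,Adv}; 2:fial {Det,Adv}; 3:puprurp {Noun,Adv}; 4:stiaplol {Adj}; 5:daustex {Adv}; 6:snak {Prep}; 7:daustex {Adv}; 8:meerp {Noun}.
Rule 3 cannot be satisfied by any choice of tags from the lexicon.
So there is no consistent tagging.

NO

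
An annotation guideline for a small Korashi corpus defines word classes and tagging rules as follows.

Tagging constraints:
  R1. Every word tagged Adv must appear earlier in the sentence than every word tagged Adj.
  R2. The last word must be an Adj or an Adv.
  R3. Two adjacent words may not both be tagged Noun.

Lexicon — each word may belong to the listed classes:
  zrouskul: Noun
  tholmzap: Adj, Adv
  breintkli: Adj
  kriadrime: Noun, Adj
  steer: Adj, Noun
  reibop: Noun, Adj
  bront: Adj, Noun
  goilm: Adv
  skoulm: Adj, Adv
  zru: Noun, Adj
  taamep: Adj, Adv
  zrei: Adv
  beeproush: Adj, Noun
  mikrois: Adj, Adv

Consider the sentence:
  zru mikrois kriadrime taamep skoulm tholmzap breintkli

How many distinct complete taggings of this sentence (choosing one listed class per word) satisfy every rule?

Candidates per position — 1:zru {Noun,Adj}; 2:mikrois {Adj,Adv}; 3:kriadrime {Noun,Adj}; 4:taamep {Adj,Adv}; 5:skoulm {Adj,Adv}; 6:tholmzap {Adj,Adv}; 7:breintkli {Adj}.
There are 64 candidate sequences in total.
Checking each against the rules leaves 9 sequences.
Count = 9.

9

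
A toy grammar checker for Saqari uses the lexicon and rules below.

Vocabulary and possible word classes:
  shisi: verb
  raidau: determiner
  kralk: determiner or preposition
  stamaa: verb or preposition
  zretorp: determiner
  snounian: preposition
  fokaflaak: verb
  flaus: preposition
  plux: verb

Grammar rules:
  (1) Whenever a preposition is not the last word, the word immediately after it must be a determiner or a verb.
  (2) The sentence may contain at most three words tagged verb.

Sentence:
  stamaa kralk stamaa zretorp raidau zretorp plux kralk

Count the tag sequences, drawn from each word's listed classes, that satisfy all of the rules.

Candidates per position — 1:stamaa {verb,preposition}; 2:kralk {determiner,preposition}; 3:stamaa {verb,preposition}; 4:zretorp {determiner}; 5:raidau {determiner}; 6:zretorp {determiner}; 7:plux {verb}; 8:kralk {determiner,preposition}.
There are 16 candidate sequences in total.
Checking each against the rules leaves 10 sequences.
Count = 10.

10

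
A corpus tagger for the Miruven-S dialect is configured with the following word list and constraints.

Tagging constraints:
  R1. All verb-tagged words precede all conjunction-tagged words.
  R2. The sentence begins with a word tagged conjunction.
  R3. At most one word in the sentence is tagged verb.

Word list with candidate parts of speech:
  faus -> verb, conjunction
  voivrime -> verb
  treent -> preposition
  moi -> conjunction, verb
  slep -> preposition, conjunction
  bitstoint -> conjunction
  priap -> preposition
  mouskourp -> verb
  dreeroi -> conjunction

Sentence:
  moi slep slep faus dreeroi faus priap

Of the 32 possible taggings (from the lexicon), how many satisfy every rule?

4

Candidates per position — 1:moi {conjunction,verb}; 2:slep {preposition,conjunction}; 3:slep {preposition,conjunction}; 4:faus {verb,conjunction}; 5:dreeroi {conjunction}; 6:faus {verb,conjunction}; 7:priap {preposition}.
There are 32 candidate sequences in total.
The sequences that satisfy every rule: conjunction preposition preposition conjunction conjunction conjunction preposition; conjunction preposition conjunction conjunction conjunction conjunction preposition; conjunction conjunction preposition conjunction conjunction conjunction preposition; conjunction conjunction conjunction conjunction conjunction conjunction preposition.
Count = 4.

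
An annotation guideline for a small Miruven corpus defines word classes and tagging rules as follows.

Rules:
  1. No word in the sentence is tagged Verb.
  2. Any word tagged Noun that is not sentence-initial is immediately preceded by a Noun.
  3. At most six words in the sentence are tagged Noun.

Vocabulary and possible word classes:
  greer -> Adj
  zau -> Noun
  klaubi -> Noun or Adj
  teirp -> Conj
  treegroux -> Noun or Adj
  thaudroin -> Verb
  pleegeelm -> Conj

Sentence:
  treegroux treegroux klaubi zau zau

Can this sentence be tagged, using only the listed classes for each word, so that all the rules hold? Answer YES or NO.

Candidates per position — 1:treegroux {Noun,Adj}; 2:treegroux {Noun,Adj}; 3:klaubi {Noun,Adj}; 4:zau {Noun}; 5:zau {Noun}.
One satisfying assignment: Noun Noun Noun Noun Noun.
Checking: rule 1 ✓; rule 2 ✓; rule 3 ✓.

YES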